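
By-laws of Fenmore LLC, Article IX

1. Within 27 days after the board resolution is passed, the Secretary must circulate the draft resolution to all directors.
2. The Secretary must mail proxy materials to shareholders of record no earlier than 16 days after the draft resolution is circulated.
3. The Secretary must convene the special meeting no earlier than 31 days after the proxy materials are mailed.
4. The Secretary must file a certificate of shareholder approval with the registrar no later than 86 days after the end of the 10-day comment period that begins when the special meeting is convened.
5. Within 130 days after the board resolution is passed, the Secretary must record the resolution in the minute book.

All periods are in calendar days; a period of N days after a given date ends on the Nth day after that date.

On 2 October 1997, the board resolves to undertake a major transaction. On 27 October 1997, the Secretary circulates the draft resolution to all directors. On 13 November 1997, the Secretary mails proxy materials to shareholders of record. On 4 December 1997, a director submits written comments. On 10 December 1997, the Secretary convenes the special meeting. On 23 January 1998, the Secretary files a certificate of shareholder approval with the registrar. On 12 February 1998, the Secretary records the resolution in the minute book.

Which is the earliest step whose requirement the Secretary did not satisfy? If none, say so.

Step 1 — counting 27 days from 2 October 1997 (when the board resolution is passed) gives a deadline of 29 October 1997; completed 27 October 1997, before the deadline.
Step 2 — must wait 16 days from 27 October 1997 (when the draft resolution is circulated), so not before 12 November 1997; 13 November 1997 is on or after that date.
Step 3 — must wait 31 days from 13 November 1997 (when the proxy materials are mailed), so not before 14 December 1997; acted on 10 December 1997, 4 days prematurely.

Step 3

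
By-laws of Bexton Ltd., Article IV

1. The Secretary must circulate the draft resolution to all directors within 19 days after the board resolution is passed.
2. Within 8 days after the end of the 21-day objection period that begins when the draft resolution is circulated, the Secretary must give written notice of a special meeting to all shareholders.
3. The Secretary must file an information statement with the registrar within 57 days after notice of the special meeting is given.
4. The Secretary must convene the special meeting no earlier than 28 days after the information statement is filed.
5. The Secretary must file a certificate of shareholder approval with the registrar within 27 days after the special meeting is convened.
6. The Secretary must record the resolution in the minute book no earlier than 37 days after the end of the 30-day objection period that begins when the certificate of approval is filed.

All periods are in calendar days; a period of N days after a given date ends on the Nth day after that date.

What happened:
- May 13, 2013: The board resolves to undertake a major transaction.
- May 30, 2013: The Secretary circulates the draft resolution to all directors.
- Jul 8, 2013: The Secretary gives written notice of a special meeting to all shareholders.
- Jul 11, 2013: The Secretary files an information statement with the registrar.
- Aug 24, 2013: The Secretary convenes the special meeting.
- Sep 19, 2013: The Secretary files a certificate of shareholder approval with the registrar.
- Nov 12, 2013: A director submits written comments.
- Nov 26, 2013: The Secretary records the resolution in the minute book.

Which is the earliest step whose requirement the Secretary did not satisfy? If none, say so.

Step 2

Step 1: 19 days after May 13, 2013 (when the board resolution is passed) is Jun 1, 2013; done May 30, 2013 — timely.
Step 2: 8 days after Jun 20, 2013 (end of the 21-day objection period, which began when the draft resolution is circulated on May 30, 2013) is Jun 28, 2013; done Jul 8, 2013 — 10 days late.
The procedure was therefore not followed at step 2.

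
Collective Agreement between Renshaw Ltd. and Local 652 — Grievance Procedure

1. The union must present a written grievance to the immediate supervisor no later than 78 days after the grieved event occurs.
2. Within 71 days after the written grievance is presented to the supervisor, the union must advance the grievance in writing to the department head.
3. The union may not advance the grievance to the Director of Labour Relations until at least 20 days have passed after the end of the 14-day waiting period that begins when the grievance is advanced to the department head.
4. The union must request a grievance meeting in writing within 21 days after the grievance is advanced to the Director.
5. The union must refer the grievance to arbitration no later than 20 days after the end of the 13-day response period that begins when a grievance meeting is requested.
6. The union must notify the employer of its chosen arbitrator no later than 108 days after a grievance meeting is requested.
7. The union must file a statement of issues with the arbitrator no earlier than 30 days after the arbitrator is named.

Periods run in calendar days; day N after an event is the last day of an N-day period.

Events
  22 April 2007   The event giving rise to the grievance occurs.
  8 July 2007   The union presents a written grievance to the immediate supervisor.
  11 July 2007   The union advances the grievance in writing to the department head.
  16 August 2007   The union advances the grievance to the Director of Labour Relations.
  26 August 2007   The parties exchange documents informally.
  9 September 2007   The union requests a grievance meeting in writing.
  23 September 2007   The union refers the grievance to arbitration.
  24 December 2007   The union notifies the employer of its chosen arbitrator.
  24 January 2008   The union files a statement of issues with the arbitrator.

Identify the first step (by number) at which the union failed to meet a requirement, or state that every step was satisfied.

Step 4

(1) due by 22 April 2007 + 78 days = 9 July 2007; done 8 July 2007 — timely.
(2) due by 8 July 2007 + 71 days = 17 September 2007; completed 11 July 2007, before the deadline.
(3) permitted from 25 July 2007 + 20 days = 14 August 2007 onward; done 16 August 2007 — permitted.
(4) due by 16 August 2007 + 21 days = 6 September 2007; done 9 September 2007 — 3 days late.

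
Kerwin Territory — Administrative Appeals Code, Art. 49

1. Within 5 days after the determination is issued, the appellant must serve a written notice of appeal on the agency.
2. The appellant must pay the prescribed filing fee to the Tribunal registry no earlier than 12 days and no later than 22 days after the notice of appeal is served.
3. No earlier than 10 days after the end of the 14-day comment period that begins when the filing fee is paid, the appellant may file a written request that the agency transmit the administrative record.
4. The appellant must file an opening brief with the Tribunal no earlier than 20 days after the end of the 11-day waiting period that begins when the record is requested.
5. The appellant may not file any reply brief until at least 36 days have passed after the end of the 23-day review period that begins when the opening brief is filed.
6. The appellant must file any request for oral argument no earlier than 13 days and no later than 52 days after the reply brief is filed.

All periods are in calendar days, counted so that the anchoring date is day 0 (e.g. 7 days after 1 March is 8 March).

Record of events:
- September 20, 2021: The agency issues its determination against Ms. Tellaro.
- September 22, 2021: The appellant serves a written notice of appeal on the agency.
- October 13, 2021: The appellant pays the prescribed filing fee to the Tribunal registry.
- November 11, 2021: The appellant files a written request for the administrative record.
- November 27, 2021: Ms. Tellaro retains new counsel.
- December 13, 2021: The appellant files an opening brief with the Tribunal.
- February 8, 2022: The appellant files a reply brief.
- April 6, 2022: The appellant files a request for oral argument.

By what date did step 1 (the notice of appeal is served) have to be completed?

September 25, 2021

Step 1 runs from September 20, 2021, when the determination is issued. 5 days after September 20, 2021 is September 25, 2021.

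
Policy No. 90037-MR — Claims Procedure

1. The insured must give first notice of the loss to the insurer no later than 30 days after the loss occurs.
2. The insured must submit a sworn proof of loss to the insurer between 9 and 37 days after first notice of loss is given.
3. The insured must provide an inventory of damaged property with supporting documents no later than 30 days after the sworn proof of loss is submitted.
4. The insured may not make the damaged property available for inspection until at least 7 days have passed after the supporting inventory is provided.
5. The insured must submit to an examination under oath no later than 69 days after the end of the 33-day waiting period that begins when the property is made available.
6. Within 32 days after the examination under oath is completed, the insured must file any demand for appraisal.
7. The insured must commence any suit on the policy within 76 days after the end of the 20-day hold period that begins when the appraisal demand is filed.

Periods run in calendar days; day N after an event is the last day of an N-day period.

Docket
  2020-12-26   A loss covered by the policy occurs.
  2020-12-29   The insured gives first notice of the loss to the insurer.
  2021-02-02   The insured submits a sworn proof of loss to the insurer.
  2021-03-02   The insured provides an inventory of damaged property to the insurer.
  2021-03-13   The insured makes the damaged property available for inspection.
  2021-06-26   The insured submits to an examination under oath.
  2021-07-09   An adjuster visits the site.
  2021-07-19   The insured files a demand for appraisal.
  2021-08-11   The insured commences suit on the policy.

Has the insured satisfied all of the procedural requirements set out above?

Step 1: 30 days after 2020-12-26 (when the loss occurs) is 2021-01-25; 2020-12-29 is within that limit.
Step 2: the window is 9–37 days after 2020-12-29 (when first notice of loss is given), so 2021-01-07 through 2021-02-04; 2021-02-02 falls inside that range.
Step 3: 30 days after 2021-02-02 (when the sworn proof of loss is submitted) is 2021-03-04; completed 2021-03-02, before the deadline.
Step 4: the earliest permitted date is 7 days after 2021-03-02 (when the supporting inventory is provided), i.e. 2021-03-09; 2021-03-13 is on or after that date.
Step 5: 69 days after 2021-04-15 (end of the 33-day waiting period, which began when the property is made available on 2021-03-13) is 2021-06-23; 2021-06-26 misses that deadline by 3 days.
No need to go further; step 5 was not satisfied.

No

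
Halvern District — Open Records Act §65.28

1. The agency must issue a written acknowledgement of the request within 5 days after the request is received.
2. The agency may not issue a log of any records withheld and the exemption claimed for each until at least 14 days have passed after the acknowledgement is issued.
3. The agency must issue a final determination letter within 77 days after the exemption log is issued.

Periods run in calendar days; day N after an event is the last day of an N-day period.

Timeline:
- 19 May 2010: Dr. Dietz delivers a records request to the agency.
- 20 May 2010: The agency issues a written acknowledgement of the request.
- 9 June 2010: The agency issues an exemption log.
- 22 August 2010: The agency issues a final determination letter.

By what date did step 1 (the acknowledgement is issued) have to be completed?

24 May 2010

Step 1 runs from 19 May 2010, when the request is received. 5 days after 19 May 2010 is 24 May 2010.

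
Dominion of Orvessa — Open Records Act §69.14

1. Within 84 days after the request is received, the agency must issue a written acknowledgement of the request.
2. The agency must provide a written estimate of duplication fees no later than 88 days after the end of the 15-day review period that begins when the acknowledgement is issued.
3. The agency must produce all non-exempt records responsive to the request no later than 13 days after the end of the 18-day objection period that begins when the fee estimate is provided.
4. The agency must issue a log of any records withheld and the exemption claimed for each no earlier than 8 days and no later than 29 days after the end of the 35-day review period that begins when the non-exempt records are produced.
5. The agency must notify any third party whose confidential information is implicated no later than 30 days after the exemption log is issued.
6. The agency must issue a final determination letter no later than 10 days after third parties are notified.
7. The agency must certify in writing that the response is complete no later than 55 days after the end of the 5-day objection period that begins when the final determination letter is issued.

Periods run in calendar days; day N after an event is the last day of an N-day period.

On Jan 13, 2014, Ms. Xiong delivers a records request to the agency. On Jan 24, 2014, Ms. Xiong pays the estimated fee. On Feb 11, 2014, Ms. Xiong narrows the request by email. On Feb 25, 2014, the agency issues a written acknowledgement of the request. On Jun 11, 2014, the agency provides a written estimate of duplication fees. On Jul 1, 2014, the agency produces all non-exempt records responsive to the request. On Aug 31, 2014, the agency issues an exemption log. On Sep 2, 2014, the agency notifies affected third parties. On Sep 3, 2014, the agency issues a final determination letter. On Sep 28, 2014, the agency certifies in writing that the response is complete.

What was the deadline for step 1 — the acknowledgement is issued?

Apr 7, 2014

Step 1 runs from Jan 13, 2014, when the request is received. 84 days after Jan 13, 2014 is Apr 7, 2014.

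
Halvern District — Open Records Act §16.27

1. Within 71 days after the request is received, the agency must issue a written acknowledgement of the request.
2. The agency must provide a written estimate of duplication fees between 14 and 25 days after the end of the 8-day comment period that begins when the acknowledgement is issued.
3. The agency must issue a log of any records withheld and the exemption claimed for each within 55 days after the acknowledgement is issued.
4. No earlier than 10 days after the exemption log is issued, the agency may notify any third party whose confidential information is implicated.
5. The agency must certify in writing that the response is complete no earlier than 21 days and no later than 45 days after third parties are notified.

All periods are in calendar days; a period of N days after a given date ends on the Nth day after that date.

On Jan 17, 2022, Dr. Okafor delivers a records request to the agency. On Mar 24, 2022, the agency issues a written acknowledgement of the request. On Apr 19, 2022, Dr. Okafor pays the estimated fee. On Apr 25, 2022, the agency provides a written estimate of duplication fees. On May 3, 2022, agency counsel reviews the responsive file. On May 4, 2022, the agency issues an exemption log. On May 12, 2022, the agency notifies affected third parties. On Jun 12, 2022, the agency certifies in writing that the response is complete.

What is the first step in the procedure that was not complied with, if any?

(1) due by Jan 17, 2022 + 71 days = Mar 29, 2022; done Mar 24, 2022 — timely.
(2) the permitted window runs from Apr 1, 2022 + 14 = Apr 15, 2022 to Apr 1, 2022 + 25 = Apr 26, 2022; Apr 25, 2022 falls inside that range.
(3) due by Mar 24, 2022 + 55 days = May 18, 2022; completed May 4, 2022, before the deadline.
(4) permitted from May 4, 2022 + 10 days = May 14, 2022 onward; May 12, 2022 is 2 days before the earliest permitted date.
The procedure was therefore not followed at step 4.

Step 4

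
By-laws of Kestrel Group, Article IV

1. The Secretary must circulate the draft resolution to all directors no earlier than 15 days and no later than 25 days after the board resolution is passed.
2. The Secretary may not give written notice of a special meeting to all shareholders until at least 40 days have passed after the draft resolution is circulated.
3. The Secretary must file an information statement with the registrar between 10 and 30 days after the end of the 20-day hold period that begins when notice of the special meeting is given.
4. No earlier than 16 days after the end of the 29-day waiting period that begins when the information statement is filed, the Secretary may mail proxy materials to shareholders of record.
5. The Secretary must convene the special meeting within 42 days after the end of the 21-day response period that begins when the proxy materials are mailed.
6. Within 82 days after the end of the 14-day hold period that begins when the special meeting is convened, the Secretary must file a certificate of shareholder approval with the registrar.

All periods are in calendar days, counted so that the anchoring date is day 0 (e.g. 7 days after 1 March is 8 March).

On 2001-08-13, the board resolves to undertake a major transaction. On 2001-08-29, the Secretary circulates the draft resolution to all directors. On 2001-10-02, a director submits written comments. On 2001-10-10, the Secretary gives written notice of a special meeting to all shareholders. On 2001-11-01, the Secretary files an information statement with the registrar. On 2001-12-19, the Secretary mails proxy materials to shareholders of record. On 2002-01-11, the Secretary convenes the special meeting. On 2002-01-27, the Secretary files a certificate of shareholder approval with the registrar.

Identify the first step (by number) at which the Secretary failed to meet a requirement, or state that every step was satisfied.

Step 3

Step 1: the window is 15–25 days after 2001-08-13 (when the board resolution is passed), so 2001-08-28 through 2001-09-07; done 2001-08-29, which is between those dates.
Step 2: the earliest permitted date is 40 days after 2001-08-29 (when the draft resolution is circulated), i.e. 2001-10-08; done 2001-10-10, after the minimum wait.
Step 3: the window is 10–30 days after 2001-10-30 (end of the 20-day hold period, which began when notice of the special meeting is given on 2001-10-10), so 2001-11-09 through 2001-11-29; 2001-11-01 is 8 days too early.
Later steps need not be reached.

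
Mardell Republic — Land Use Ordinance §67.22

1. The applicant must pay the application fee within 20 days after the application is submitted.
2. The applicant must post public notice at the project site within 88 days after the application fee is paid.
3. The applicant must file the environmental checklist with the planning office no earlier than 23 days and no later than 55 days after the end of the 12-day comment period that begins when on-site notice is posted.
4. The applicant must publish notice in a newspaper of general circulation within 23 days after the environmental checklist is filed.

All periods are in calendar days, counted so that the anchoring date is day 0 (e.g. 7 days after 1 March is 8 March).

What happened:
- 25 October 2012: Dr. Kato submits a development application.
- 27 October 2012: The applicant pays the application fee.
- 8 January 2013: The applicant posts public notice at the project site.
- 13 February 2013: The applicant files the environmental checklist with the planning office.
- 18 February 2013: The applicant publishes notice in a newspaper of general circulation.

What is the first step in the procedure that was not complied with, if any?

Step 1 — counting 20 days from 25 October 2012 (when the application is submitted) gives a deadline of 14 November 2012; completed 27 October 2012, before the deadline.
Step 2 — counting 88 days from 27 October 2012 (when the application fee is paid) gives a deadline of 23 January 2013; 8 January 2013 is within that limit.
Step 3 — 23 and 55 days from 20 January 2013 (end of the 12-day comment period, which began when on-site notice is posted on 8 January 2013) are 12 February 2013 and 16 March 2013 respectively; 13 February 2013 falls inside that range.
Step 4 — counting 23 days from 13 February 2013 (when the environmental checklist is filed) gives a deadline of 8 March 2013; 18 February 2013 is within that limit.

None — every step was satisfied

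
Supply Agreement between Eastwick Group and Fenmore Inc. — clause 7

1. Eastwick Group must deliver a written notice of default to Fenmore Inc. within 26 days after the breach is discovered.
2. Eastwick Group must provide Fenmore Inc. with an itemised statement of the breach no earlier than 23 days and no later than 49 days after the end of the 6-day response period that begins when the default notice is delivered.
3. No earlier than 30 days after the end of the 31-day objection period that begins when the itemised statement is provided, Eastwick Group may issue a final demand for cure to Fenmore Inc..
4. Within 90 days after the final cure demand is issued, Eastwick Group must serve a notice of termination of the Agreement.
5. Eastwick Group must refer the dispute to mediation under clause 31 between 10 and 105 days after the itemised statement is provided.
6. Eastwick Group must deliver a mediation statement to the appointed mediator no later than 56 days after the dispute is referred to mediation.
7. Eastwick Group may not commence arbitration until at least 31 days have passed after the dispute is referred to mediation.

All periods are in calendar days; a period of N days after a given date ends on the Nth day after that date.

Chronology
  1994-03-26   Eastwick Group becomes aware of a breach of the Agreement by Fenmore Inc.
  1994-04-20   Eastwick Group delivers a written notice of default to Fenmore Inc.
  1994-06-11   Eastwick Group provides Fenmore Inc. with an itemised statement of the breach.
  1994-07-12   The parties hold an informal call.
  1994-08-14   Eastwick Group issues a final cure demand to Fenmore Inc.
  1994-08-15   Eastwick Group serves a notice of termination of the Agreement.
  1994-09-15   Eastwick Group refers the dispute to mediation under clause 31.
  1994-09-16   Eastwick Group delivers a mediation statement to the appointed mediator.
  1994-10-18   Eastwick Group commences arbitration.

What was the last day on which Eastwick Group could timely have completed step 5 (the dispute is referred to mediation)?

1994-09-24

Step 5 runs from 1994-06-11, when the itemised statement is provided. The window is 10–105 days after 1994-06-11; it closes on 1994-09-24.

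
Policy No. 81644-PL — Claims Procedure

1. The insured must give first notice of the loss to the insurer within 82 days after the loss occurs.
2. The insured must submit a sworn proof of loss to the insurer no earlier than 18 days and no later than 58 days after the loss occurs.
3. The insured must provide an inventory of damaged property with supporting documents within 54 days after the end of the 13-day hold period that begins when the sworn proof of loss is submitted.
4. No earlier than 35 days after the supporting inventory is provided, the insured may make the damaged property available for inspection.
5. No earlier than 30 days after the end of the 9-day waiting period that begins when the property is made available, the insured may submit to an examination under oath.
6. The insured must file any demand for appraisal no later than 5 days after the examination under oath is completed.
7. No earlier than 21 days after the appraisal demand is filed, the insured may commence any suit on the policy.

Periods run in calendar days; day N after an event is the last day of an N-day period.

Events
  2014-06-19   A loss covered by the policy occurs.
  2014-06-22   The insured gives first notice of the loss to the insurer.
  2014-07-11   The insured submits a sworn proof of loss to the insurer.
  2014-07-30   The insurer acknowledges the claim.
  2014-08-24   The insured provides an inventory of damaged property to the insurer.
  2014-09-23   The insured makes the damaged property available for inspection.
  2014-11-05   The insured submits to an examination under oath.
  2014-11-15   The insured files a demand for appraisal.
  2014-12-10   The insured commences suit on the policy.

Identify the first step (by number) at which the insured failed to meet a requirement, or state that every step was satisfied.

Step 4

Step 1 — counting 82 days from 2014-06-19 (when the loss occurs) gives a deadline of 2014-09-09; 2014-06-22 is within that limit.
Step 2 — 18 and 58 days from 2014-06-19 (when the loss occurs) are 2014-07-07 and 2014-08-16 respectively; 2014-07-11 falls inside that range.
Step 3 — counting 54 days from 2014-07-24 (end of the 13-day hold period, which began when the sworn proof of loss is submitted on 2014-07-11) gives a deadline of 2014-09-16; done 2014-08-24 — timely.
Step 4 — must wait 35 days from 2014-08-24 (when the supporting inventory is provided), so not before 2014-09-28; done 2014-09-23 — 5 days too early.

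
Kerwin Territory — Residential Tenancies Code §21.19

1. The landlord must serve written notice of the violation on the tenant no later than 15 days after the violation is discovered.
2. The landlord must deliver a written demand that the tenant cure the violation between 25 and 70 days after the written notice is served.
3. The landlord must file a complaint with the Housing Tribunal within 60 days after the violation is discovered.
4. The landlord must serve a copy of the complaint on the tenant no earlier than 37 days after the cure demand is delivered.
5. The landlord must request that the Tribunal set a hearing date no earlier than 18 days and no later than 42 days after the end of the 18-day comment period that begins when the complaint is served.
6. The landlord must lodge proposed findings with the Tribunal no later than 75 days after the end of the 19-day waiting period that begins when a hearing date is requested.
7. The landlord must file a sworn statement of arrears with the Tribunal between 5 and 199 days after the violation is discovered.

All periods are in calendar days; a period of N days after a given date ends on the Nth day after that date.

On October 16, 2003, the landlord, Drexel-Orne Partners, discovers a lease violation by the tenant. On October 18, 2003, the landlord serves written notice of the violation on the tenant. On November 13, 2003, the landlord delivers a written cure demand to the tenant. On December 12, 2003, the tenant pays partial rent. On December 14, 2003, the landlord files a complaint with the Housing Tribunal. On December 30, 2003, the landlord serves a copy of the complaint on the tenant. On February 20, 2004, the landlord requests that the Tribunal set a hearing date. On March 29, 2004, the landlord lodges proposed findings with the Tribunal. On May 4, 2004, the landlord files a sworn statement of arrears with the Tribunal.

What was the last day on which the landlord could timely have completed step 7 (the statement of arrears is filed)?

May 2, 2004

Step 7 runs from October 16, 2003, when the violation is discovered. The window is 5–199 days after October 16, 2003; it closes on May 2, 2004.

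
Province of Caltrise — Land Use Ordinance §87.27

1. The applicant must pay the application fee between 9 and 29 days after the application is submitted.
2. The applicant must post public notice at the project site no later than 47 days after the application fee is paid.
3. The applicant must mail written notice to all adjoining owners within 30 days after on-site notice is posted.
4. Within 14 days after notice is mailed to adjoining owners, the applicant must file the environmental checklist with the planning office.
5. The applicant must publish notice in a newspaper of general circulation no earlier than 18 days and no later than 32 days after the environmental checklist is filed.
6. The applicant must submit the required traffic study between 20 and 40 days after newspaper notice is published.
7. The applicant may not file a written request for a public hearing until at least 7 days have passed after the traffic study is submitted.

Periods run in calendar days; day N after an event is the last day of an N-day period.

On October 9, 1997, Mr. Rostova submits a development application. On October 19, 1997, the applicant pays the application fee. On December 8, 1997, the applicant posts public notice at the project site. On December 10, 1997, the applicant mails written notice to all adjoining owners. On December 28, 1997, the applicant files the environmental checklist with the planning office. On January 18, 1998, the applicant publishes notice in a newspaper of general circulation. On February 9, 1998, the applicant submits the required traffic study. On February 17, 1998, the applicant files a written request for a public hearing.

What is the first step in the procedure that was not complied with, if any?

Step 2

(1) the permitted window runs from October 9, 1997 + 9 = October 18, 1997 to October 9, 1997 + 29 = November 7, 1997; October 19, 1997 falls inside that range.
(2) due by October 19, 1997 + 47 days = December 5, 1997; December 8, 1997 misses that deadline by 3 days.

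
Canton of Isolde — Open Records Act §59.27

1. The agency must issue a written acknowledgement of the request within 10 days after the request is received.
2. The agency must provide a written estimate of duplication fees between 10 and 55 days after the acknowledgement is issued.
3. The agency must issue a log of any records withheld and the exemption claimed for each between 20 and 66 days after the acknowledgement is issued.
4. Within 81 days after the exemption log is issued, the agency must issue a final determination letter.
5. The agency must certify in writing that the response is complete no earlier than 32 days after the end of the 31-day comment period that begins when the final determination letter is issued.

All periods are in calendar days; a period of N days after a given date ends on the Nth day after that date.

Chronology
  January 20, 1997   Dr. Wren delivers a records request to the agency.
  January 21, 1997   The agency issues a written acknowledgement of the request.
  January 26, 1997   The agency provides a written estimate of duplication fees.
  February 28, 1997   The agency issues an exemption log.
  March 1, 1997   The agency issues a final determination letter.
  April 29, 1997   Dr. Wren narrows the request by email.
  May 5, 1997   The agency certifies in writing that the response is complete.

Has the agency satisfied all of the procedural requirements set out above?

(1) due by January 20, 1997 + 10 days = January 30, 1997; January 21, 1997 is within that limit.
(2) the permitted window runs from January 21, 1997 + 10 = January 31, 1997 to January 21, 1997 + 55 = March 17, 1997; January 26, 1997 is 5 days too early.
That is the first point of non-compliance.

No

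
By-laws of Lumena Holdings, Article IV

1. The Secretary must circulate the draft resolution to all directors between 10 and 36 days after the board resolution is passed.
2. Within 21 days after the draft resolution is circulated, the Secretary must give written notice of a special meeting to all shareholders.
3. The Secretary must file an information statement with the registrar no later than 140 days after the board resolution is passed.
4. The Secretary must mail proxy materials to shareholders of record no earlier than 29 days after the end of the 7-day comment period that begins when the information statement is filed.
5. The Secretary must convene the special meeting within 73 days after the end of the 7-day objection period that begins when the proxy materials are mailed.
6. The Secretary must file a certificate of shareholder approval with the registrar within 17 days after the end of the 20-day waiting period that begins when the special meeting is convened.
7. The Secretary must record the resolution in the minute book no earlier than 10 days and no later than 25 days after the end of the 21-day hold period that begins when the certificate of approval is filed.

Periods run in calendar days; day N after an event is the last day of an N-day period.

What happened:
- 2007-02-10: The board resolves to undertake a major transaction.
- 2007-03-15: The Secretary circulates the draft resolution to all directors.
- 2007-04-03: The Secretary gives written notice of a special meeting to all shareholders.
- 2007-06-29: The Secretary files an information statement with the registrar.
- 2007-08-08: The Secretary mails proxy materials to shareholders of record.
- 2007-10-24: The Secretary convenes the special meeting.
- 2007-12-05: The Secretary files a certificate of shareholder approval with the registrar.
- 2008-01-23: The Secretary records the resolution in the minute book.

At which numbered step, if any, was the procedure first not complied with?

Step 6

(1) the permitted window runs from 2007-02-10 + 10 = 2007-02-20 to 2007-02-10 + 36 = 2007-03-18; 2007-03-15 falls inside that range.
(2) due by 2007-03-15 + 21 days = 2007-04-05; done 2007-04-03 — timely.
(3) due by 2007-02-10 + 140 days = 2007-06-30; 2007-06-29 is within that limit.
(4) permitted from 2007-07-06 + 29 days = 2007-08-04 onward; 2007-08-08 is on or after that date.
(5) due by 2007-08-15 + 73 days = 2007-10-27; 2007-10-24 is within that limit.
(6) due by 2007-11-13 + 17 days = 2007-11-30; done 2007-12-05 — 5 days late.
The analysis stops there.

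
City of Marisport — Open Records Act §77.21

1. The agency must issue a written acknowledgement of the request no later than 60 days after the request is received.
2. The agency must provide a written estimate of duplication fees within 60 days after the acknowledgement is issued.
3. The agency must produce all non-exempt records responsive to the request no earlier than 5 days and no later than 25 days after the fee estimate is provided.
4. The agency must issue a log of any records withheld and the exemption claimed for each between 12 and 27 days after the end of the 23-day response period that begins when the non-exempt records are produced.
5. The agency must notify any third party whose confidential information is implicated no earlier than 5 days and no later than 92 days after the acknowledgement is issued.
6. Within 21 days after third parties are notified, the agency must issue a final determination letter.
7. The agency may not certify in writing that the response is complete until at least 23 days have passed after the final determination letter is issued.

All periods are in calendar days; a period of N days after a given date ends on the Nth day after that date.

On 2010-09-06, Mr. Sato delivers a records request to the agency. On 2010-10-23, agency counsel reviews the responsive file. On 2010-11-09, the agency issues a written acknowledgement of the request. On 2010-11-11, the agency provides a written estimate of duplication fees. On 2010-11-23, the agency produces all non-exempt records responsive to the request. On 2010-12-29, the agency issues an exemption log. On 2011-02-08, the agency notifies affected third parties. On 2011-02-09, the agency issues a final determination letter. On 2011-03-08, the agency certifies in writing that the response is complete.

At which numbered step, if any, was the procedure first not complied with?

Step 1 — counting 60 days from 2010-09-06 (when the request is received) gives a deadline of 2010-11-05; 2010-11-09 misses that deadline by 4 days.
The analysis stops there.

Step 1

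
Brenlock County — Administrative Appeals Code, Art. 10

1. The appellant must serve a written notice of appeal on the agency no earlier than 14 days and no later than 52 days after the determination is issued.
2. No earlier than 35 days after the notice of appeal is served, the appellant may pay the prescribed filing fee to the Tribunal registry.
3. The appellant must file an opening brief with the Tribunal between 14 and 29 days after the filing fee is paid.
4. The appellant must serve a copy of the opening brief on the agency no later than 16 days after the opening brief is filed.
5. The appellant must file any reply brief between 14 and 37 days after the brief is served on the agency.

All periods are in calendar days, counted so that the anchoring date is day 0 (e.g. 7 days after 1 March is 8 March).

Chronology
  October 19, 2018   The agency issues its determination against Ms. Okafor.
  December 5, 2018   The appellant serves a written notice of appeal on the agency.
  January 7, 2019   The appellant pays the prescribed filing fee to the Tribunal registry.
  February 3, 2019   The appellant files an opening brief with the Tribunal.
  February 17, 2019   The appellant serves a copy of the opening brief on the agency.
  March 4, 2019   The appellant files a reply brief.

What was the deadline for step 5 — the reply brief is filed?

March 26, 2019

Step 5 runs from February 17, 2019, when the brief is served on the agency. The window is 14–37 days after February 17, 2019; it closes on March 26, 2019.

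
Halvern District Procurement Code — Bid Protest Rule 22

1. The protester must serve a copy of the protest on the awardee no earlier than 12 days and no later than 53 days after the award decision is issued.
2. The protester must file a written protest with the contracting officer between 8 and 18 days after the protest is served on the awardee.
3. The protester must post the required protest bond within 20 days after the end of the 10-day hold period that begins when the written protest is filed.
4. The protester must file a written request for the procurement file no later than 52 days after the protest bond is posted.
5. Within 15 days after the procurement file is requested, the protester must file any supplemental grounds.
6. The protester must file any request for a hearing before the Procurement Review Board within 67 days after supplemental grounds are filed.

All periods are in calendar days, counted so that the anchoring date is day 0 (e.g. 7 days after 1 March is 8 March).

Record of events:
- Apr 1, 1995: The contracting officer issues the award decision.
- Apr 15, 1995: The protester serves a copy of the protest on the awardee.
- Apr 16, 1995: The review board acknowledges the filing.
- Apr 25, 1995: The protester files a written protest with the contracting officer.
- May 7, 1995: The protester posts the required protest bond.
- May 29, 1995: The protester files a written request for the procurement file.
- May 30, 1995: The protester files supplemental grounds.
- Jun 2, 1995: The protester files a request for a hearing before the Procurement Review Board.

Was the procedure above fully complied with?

Step 1 — 12 and 53 days from Apr 1, 1995 (when the award decision is issued) are Apr 13, 1995 and May 24, 1995 respectively; Apr 15, 1995 falls inside that range.
Step 2 — 8 and 18 days from Apr 15, 1995 (when the protest is served on the awardee) are Apr 23, 1995 and May 3, 1995 respectively; done Apr 25, 1995 — within the window.
Step 3 — counting 20 days from May 5, 1995 (end of the 10-day hold period, which began when the written protest is filed on Apr 25, 1995) gives a deadline of May 25, 1995; May 7, 1995 is within that limit.
Step 4 — counting 52 days from May 7, 1995 (when the protest bond is posted) gives a deadline of Jun 28, 1995; May 29, 1995 is within that limit.
Step 5 — counting 15 days from May 29, 1995 (when the procurement file is requested) gives a deadline of Jun 13, 1995; done May 30, 1995 — timely.
Step 6 — counting 67 days from May 30, 1995 (when supplemental grounds are filed) gives a deadline of Aug 5, 1995; completed Jun 2, 1995, before the deadline.

Yes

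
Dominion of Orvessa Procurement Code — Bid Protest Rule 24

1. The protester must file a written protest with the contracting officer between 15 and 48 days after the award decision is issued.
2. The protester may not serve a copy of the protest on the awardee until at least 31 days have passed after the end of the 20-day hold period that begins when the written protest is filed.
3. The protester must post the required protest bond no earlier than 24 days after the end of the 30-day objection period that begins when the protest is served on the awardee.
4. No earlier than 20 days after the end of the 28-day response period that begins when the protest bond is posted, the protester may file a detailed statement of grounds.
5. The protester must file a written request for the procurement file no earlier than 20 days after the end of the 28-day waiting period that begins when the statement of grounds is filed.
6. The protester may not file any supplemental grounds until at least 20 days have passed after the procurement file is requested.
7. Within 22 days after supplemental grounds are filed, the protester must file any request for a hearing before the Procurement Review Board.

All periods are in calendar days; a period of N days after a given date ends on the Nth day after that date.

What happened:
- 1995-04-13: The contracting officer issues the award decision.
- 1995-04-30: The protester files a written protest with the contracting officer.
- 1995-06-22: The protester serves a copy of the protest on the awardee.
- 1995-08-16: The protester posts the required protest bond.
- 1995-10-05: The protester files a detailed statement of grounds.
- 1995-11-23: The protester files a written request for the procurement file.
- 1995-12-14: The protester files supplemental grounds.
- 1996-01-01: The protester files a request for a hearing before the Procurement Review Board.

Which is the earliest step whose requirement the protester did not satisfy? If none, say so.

(1) the permitted window runs from 1995-04-13 + 15 = 1995-04-28 to 1995-04-13 + 48 = 1995-05-31; done 1995-04-30 — within the window.
(2) permitted from 1995-05-20 + 31 days = 1995-06-20 onward; done 1995-06-22, after the minimum wait.
(3) permitted from 1995-07-22 + 24 days = 1995-08-15 onward; done 1995-08-16, after the minimum wait.
(4) permitted from 1995-09-13 + 20 days = 1995-10-03 onward; done 1995-10-05 — permitted.
(5) permitted from 1995-11-02 + 20 days = 1995-11-22 onward; 1995-11-23 is on or after that date.
(6) permitted from 1995-11-23 + 20 days = 1995-12-13 onward; 1995-12-14 is on or after that date.
(7) due by 1995-12-14 + 22 days = 1996-01-05; completed 1996-01-01, before the deadline.

None — every step was satisfied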